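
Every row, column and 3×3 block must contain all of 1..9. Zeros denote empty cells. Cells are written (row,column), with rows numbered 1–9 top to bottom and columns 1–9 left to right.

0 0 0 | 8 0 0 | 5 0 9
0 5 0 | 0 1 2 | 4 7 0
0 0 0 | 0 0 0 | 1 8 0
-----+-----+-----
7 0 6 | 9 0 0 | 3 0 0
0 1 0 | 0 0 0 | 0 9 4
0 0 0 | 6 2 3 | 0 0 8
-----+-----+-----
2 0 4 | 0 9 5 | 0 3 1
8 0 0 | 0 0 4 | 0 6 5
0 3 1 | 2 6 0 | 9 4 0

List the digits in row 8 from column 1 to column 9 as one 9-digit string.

(1,8) = 2 (sole candidate).
(2,4) = 3 (sole candidate).
(2,9) = 6 (sole candidate).
(3,9) = 3 (sole candidate).
(4,9) = 2 (sole candidate).
(6,7) = 7 (sole candidate).
(7,4) = 7 (sole candidate).
(7,7) = 8 (sole candidate).
(8,4) = 1: row 8 has {4,5,6,8}; col 4 has {2,3,6,7,8,9}; box has {2,4,5,6,7,9} → only 1 remains.
(8,5) = 3: row 8 has {1,4,5,6,8}; col 5 has {1,2,6,9}; box has {1,2,4,5,6,7,9} → only 3 remains.
(8,7) = 2: row 8 has {1,3,4,5,6,8}; col 7 has {1,3,4,5,7,8,9}; box has {1,3,4,5,6,8,9} → only 2 remains.
(9,1) = 5 (sole candidate).
(9,6) = 8 (sole candidate).
(9,9) = 7 (sole candidate).
(2,1) = 9 (sole candidate).
(2,3) = 8 (sole candidate).
(4,6) = 1 (sole candidate).
(4,8) = 5 (sole candidate).
(5,1) = 3 (sole candidate).
(5,4) = 5 (sole candidate).
(5,6) = 7 (sole candidate).
(5,7) = 6 (sole candidate).
(6,1) = 4 (sole candidate).
(6,2) = 9 (sole candidate).
(6,3) = 5 (sole candidate).
(6,8) = 1 (sole candidate).
(7,2) = 6 (sole candidate).
(8,2) = 7: row 8 has {1,2,3,4,5,6,8}; col 2 has {1,3,5,6,9}; box has {1,2,3,4,5,6,8} → only 7 remains.
(8,3) = 9: row 8 has {1,2,3,4,5,6,7,8}; col 3 has {1,4,5,6,8}; box has {1,2,3,4,5,6,7,8} → only 9 remains.

879134265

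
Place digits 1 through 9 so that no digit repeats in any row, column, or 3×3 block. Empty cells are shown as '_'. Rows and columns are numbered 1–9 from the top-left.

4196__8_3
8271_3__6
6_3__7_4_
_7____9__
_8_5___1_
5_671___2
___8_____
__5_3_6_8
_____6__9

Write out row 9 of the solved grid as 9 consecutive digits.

R2C7 = 5 (sole candidate).
R2C8 = 9 (sole candidate).
R3C2 = 5 (sole candidate).
R3C9 = 1 (sole candidate).
R2C5 = 4 (sole candidate).
R3C7 = 2 (sole candidate).
R1C8 = 7 (sole candidate).
R3C4 = 9 (sole candidate).
R3C5 = 8 (sole candidate).
R8C8 = 2 (sole candidate).
R8C4 = 4 (sole candidate).
R9C4 = 2: row 9 has {6,9}; col 4 has {1,4,5,6,7,8,9}; box has {3,4,6,8} → only 2 remains.
R4C4 = 3 (sole candidate).
R8C2 = 9 (sole candidate).
R8C6 = 1 (sole candidate).
R8C1 = 7 (sole candidate).
R5C5 = 6 (hidden single in row 5).
R4C5 = 2 (sole candidate).
R1C5 = 5 (sole candidate).
R1C6 = 2 (sole candidate).
R4C1 = 1 (sole candidate).
R4C3 = 4 (sole candidate).
R4C6 = 8 (sole candidate).
R4C9 = 5 (sole candidate).
R5C3 = 2 (sole candidate).
R6C2 = 3 (sole candidate).
R6C7 = 4 (sole candidate).
R6C8 = 8 (sole candidate).
R7C3 = 1 (sole candidate).
R9C1 = 3: row 9 has {2,6,9}; col 1 has {1,4,5,6,7,8}; box has {1,5,7,9} → only 3 remains.
R9C2 = 4: row 9 has {2,3,6,9}; col 2 has {1,2,3,5,7,8,9}; box has {1,3,5,7,9} → only 4 remains.
R9C3 = 8: row 9 has {2,3,4,6,9}; col 3 has {1,2,3,4,5,6,7,9}; box has {1,3,4,5,7,9} → only 8 remains.
R9C5 = 7: row 9 has {2,3,4,6,8,9}; col 5 has {1,2,3,4,5,6,8}; box has {1,2,3,4,6,8} → only 7 remains.
R9C7 = 1: row 9 has {2,3,4,6,7,8,9}; col 7 has {2,4,5,6,8,9}; box has {2,6,8,9} → only 1 remains.
R9C8 = 5: row 9 has {1,2,3,4,6,7,8,9}; col 8 has {1,2,4,7,8,9}; box has {1,2,6,8,9} → only 5 remains.

348276159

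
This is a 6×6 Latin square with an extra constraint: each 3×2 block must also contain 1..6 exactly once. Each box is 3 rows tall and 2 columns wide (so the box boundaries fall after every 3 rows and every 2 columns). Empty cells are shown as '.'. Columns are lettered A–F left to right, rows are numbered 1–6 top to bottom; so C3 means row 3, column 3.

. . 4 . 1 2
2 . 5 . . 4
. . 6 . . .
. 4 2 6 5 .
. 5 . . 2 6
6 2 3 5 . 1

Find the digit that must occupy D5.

4

D1 = 3 (sole candidate).
D2 = 1 (sole candidate).
D3 = 2 (sole candidate).
E3 = 3 (sole candidate).
F3 = 5 (sole candidate).
F4 = 3 (sole candidate).
C5 = 1 (sole candidate).
D5 = 4: row 5 has {1,2,5,6}; col 4 has {1,2,3,5,6}; box has {1,2,3,5,6} → only 4 remains.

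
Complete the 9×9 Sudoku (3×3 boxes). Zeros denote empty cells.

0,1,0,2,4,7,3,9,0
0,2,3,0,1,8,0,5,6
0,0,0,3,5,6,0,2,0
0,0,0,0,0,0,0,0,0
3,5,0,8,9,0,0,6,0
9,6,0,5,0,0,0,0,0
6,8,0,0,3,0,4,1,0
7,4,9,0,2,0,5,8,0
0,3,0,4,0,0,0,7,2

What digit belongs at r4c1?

r1c9 = 8: row 1 has {1,2,3,4,7,9}; col 9 has {2,6}; box has {2,3,5,6,9} → only 8 remains.
r2c1 = 4: row 2 has {1,2,3,5,6,8}; col 1 has {3,6,7,9}; box has {1,2,3} → only 4 remains.
r2c4 = 9: row 2 has {1,2,3,4,5,6,8}; col 4 has {2,3,4,5,8}; box has {1,2,3,4,5,6,7,8} → only 9 remains.
r2c7 = 7: row 2 has {1,2,3,4,5,6,8,9}; col 7 has {3,4,5}; box has {2,3,5,6,8,9} → only 7 remains.
r3c1 = 8: row 3 has {2,3,5,6}; col 1 has {3,4,6,7,9}; box has {1,2,3,4} → only 8 remains.
r3c3 = 7: row 3 has {2,3,5,6,8}; col 3 has {3,9}; box has {1,2,3,4,8} → only 7 remains.
r3c7 = 1: row 3 has {2,3,5,6,7,8}; col 7 has {3,4,5,7}; box has {2,3,5,6,7,8,9} → only 1 remains.
r3c9 = 4: row 3 has {1,2,3,5,6,7,8}; col 9 has {2,6,8}; box has {1,2,3,5,6,7,8,9} → only 4 remains.
r4c2 = 7: row 4 has {}; col 2 has {1,2,3,4,5,6,8}; box has {3,5,6,9} → only 7 remains.
r4c5 = 6: row 4 has {7}; col 5 has {1,2,3,4,5,9}; box has {5,8,9} → only 6 remains.
r5c7 = 2: row 5 has {3,5,6,8,9}; col 7 has {1,3,4,5,7}; box has {6} → only 2 remains.
r6c5 = 7: row 6 has {5,6,9}; col 5 has {1,2,3,4,5,6,9}; box has {5,6,8,9} → only 7 remains.
r6c7 = 8: row 6 has {5,6,7,9}; col 7 has {1,2,3,4,5,7}; box has {2,6} → only 8 remains.
r7c4 = 7: row 7 has {1,3,4,6,8}; col 4 has {2,3,4,5,8,9}; box has {2,3,4} → only 7 remains.
r7c9 = 9: row 7 has {1,3,4,6,7,8}; col 9 has {2,4,6,8}; box has {1,2,4,5,7,8} → only 9 remains.
r8c6 = 1: row 8 has {2,4,5,7,8,9}; col 6 has {6,7,8}; box has {2,3,4,7} → only 1 remains.
r8c9 = 3: row 8 has {1,2,4,5,7,8,9}; col 9 has {2,4,6,8,9}; box has {1,2,4,5,7,8,9} → only 3 remains.
r9c5 = 8: row 9 has {2,3,4,7}; col 5 has {1,2,3,4,5,6,7,9}; box has {1,2,3,4,7} → only 8 remains.
r9c7 = 6: row 9 has {2,3,4,7,8}; col 7 has {1,2,3,4,5,7,8}; box has {1,2,3,4,5,7,8,9} → only 6 remains.
r1c1 = 5: row 1 has {1,2,3,4,7,8,9}; col 1 has {3,4,6,7,8,9}; box has {1,2,3,4,7,8} → only 5 remains.
r1c3 = 6: row 1 has {1,2,3,4,5,7,8,9}; col 3 has {3,7,9}; box has {1,2,3,4,5,7,8} → only 6 remains.
r3c2 = 9: row 3 has {1,2,3,4,5,6,7,8}; col 2 has {1,2,3,4,5,6,7,8}; box has {1,2,3,4,5,6,7,8} → only 9 remains.
r4c4 = 1: row 4 has {6,7}; col 4 has {2,3,4,5,7,8,9}; box has {5,6,7,8,9} → only 1 remains.
r4c7 = 9: row 4 has {1,6,7}; col 7 has {1,2,3,4,5,6,7,8}; box has {2,6,8} → only 9 remains.
r4c9 = 5: row 4 has {1,6,7,9}; col 9 has {2,3,4,6,8,9}; box has {2,6,8,9} → only 5 remains.
r5c6 = 4: row 5 has {2,3,5,6,8,9}; col 6 has {1,6,7,8}; box has {1,5,6,7,8,9} → only 4 remains.
r6c9 = 1: row 6 has {5,6,7,8,9}; col 9 has {2,3,4,5,6,8,9}; box has {2,5,6,8,9} → only 1 remains.
r7c6 = 5: row 7 has {1,3,4,6,7,8,9}; col 6 has {1,4,6,7,8}; box has {1,2,3,4,7,8} → only 5 remains.
r8c4 = 6: row 8 has {1,2,3,4,5,7,8,9}; col 4 has {1,2,3,4,5,7,8,9}; box has {1,2,3,4,5,7,8} → only 6 remains.
r9c1 = 1: row 9 has {2,3,4,6,7,8}; col 1 has {3,4,5,6,7,8,9}; box has {3,4,6,7,8,9} → only 1 remains.
r9c3 = 5: row 9 has {1,2,3,4,6,7,8}; col 3 has {3,6,7,9}; box has {1,3,4,6,7,8,9} → only 5 remains.
r9c6 = 9: row 9 has {1,2,3,4,5,6,7,8}; col 6 has {1,4,5,6,7,8}; box has {1,2,3,4,5,6,7,8} → only 9 remains.
r4c1 = 2: row 4 has {1,5,6,7,9}; col 1 has {1,3,4,5,6,7,8,9}; box has {3,5,6,7,9} → only 2 remains.

2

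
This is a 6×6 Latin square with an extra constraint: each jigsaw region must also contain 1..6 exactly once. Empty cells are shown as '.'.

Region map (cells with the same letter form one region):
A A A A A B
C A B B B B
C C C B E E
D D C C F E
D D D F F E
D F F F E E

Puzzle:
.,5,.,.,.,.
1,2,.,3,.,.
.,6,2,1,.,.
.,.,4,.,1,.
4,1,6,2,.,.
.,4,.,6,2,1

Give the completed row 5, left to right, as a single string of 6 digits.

R1C4 = 4 (sole candidate).
R2C3 = 5 (sole candidate).
R4C2 = 3 (sole candidate).
R4C4 = 5 (sole candidate).
R4C6 = 6 (sole candidate).
R6C1 = 5 (sole candidate).
R6C3 = 3 (sole candidate).
R1C3 = 1 (sole candidate).
R1C6 = 2 (sole candidate).
R2C6 = 4 (sole candidate).
R3C1 = 3 (sole candidate).
R3C6 = 5 (sole candidate).
R4C1 = 2 (sole candidate).
R5C5 = 5: row 5 has {1,2,4,6}; col 5 has {1,2}; region has {1,2,3,4,6} → only 5 remains.
R5C6 = 3: row 5 has {1,2,4,5,6}; col 6 has {1,2,4,5,6}; region has {1,2,5,6} → only 3 remains.

416253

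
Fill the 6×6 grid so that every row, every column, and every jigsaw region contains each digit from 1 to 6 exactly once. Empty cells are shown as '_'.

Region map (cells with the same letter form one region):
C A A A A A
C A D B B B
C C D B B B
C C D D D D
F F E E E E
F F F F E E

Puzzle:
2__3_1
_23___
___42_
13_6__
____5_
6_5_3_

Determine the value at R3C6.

R3C1 = 5 (sole candidate).
R3C2 = 6 (sole candidate).
R3C3 = 1 (sole candidate).
R3C6 = 3: row 3 has {1,2,4,5,6}; col 6 has {1}; region has {2,4} → only 3 remains.

3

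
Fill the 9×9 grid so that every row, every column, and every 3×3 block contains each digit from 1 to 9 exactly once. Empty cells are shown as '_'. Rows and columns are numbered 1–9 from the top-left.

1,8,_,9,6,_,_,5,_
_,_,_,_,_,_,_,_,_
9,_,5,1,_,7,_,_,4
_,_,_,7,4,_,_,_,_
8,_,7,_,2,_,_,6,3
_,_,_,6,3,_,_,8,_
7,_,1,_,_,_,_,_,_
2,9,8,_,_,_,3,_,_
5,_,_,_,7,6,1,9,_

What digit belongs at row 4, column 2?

3

row 3, column 5 = 8 (sole candidate).
row 5, column 4 = 5 (sole candidate).
row 6, column 1 = 4 (sole candidate).
row 8, column 4 = 4 (sole candidate).
row 8, column 8 = 7 (sole candidate).
row 2, column 5 = 5 (sole candidate).
row 5, column 2 = 1 (sole candidate).
row 5, column 6 = 9 (sole candidate).
row 5, column 7 = 4 (sole candidate).
row 6, column 6 = 1 (sole candidate).
row 7, column 5 = 9 (sole candidate).
row 8, column 5 = 1 (sole candidate).
row 8, column 6 = 5 (sole candidate).
row 8, column 9 = 6 (sole candidate).
row 4, column 6 = 8 (sole candidate).
row 7, column 2 = 6 (hidden single in row 7).
row 3, column 7 = 6 (hidden single in row 3).
row 7, column 8 = 4 (hidden single in row 7).
row 2, column 2 = 7 (hidden single in column 2).
row 9, column 2 = 4 (hidden single in column 2).
row 9, column 3 = 3 (sole candidate).
row 1, column 6 = 3 (hidden single in row 1).
row 2, column 4 = 2 (sole candidate).
row 2, column 6 = 4 (sole candidate).
row 7, column 6 = 2 (sole candidate).
row 9, column 4 = 8 (sole candidate).
row 9, column 9 = 2 (sole candidate).
row 1, column 9 = 7 (sole candidate).
row 2, column 3 = 6 (sole candidate).
row 7, column 4 = 3 (sole candidate).
row 1, column 7 = 2 (sole candidate).
row 2, column 1 = 3 (sole candidate).
row 2, column 8 = 1 (sole candidate).
row 3, column 2 = 2 (sole candidate).
row 3, column 8 = 3 (sole candidate).
row 4, column 1 = 6 (sole candidate).
row 4, column 8 = 2 (sole candidate).
row 6, column 2 = 5 (sole candidate).
row 6, column 9 = 9 (sole candidate).
row 1, column 3 = 4 (sole candidate).
row 2, column 9 = 8 (sole candidate).
row 4, column 2 = 3: row 4 has {2,4,6,7,8}; col 2 has {1,2,4,5,6,7,8,9}; box has {1,4,5,6,7,8} → only 3 remains.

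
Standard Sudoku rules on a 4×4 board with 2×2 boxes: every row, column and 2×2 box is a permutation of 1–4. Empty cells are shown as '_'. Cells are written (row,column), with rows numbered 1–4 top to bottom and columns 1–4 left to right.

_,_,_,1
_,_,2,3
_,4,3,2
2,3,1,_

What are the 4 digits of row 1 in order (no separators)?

(1,2) = 2: row 1 has {1}; col 2 has {3,4}; box has {} → only 2 remains.
(1,3) = 4: row 1 has {1,2}; col 3 has {1,2,3}; box has {1,2,3} → only 4 remains.
(2,2) = 1 (sole candidate).
(3,1) = 1 (sole candidate).
(4,4) = 4 (sole candidate).
(1,1) = 3: row 1 has {1,2,4}; col 1 has {1,2}; box has {1,2} → only 3 remains.

3241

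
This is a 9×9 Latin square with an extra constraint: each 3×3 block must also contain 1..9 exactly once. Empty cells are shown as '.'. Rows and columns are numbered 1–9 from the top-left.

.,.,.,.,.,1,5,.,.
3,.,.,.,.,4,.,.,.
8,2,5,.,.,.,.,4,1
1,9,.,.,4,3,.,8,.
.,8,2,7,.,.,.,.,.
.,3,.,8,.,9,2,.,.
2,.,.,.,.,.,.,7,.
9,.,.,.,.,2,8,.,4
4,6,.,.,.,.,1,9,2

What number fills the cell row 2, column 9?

row 4, column 4 = 2 (hidden single in row 4).
row 4, column 9 = 5 (hidden single in row 4).
row 5, column 7 = 4 (hidden single in row 5).
row 5, column 9 = 9 (hidden single in row 5).
row 5, column 8 = 3 (hidden single in row 5).
row 5, column 5 = 1 (hidden single in row 5).
row 6, column 8 = 1 (hidden single in row 6).
row 6, column 3 = 4 (hidden single in row 6).
row 1, column 2 = 4 (hidden single in row 1).
row 7, column 4 = 4 (hidden single in row 7).
row 7, column 5 = 9 (hidden single in row 7).
row 8, column 4 = 1 (hidden single in column 4).
row 8, column 8 = 5 (hidden single in column 8).
row 8, column 2 = 7 (sole candidate).
row 8, column 3 = 3 (sole candidate).
row 8, column 5 = 6 (sole candidate).
row 9, column 3 = 8 (sole candidate).
row 2, column 2 = 1 (sole candidate).
row 6, column 5 = 5 (sole candidate).
row 7, column 2 = 5 (sole candidate).
row 7, column 3 = 1 (sole candidate).
row 7, column 6 = 8 (sole candidate).
row 5, column 6 = 6 (sole candidate).
row 3, column 6 = 7 (sole candidate).
row 5, column 1 = 5 (sole candidate).
row 9, column 6 = 5 (sole candidate).
row 3, column 5 = 3 (sole candidate).
row 9, column 4 = 3 (sole candidate).
row 9, column 5 = 7 (sole candidate).
row 1, column 9 = 3 (hidden single in row 1).
row 7, column 9 = 6 (sole candidate).
row 6, column 9 = 7 (sole candidate).
row 7, column 7 = 3 (sole candidate).
row 2, column 9 = 8: row 2 has {1,3,4}; col 9 has {1,2,3,4,5,6,7,9}; box has {1,3,4,5} → only 8 remains.

8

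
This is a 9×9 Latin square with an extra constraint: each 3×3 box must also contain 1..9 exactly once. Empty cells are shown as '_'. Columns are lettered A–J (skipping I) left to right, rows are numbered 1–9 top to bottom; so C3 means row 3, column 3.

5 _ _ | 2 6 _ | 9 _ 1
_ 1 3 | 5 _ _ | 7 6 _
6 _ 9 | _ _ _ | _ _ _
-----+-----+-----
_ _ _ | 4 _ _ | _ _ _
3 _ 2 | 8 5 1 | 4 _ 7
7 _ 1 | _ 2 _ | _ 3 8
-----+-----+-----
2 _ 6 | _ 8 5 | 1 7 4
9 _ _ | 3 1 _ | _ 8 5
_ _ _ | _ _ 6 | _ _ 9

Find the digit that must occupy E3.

7

H1 = 4 (sole candidate).
J2 = 2 (sole candidate).
H3 = 5 (sole candidate).
J3 = 3 (sole candidate).
A4 = 8 (sole candidate).
C4 = 5 (sole candidate).
J4 = 6 (sole candidate).
H5 = 9 (sole candidate).
F6 = 9 (sole candidate).
G6 = 5 (sole candidate).
B7 = 3 (sole candidate).
D7 = 9 (sole candidate).
D9 = 7 (sole candidate).
E9 = 4 (sole candidate).
H9 = 2 (sole candidate).
A2 = 4 (sole candidate).
E2 = 9 (sole candidate).
F2 = 8 (sole candidate).
D3 = 1 (sole candidate).
E3 = 7: row 3 has {1,3,5,6,9}; col 5 has {1,2,4,5,6,8,9}; box has {1,2,5,6,8,9} → only 7 remains.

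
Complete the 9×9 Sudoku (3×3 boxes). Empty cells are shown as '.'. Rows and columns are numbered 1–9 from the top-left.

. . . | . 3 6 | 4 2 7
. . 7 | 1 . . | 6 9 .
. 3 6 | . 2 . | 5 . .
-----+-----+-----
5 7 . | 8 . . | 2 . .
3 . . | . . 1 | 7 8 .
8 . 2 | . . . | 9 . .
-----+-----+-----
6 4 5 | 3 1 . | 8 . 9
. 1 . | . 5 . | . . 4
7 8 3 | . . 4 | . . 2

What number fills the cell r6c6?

r3c8 = 1: row 3 has {2,3,5,6}; col 8 has {2,8,9}; box has {2,4,5,6,7,9} → only 1 remains.
r3c9 = 8: row 3 has {1,2,3,5,6}; col 9 has {2,4,7,9}; box has {1,2,4,5,6,7,9} → only 8 remains.
r6c2 = 6: row 6 has {2,8,9}; col 2 has {1,3,4,7,8}; box has {2,3,5,7,8} → only 6 remains.
r7c8 = 7: row 7 has {1,3,4,5,6,8,9}; col 8 has {1,2,8,9}; box has {2,4,8,9} → only 7 remains.
r8c3 = 9: row 8 has {1,4,5}; col 3 has {2,3,5,6,7}; box has {1,3,4,5,6,7,8} → only 9 remains.
r8c7 = 3: row 8 has {1,4,5,9}; col 7 has {2,4,5,6,7,8,9}; box has {2,4,7,8,9} → only 3 remains.
r8c8 = 6: row 8 has {1,3,4,5,9}; col 8 has {1,2,7,8,9}; box has {2,3,4,7,8,9} → only 6 remains.
r9c7 = 1: row 9 has {2,3,4,7,8}; col 7 has {2,3,4,5,6,7,8,9}; box has {2,3,4,6,7,8,9} → only 1 remains.
r9c8 = 5: row 9 has {1,2,3,4,7,8}; col 8 has {1,2,6,7,8,9}; box has {1,2,3,4,6,7,8,9} → only 5 remains.
r2c9 = 3: row 2 has {1,6,7,9}; col 9 has {2,4,7,8,9}; box has {1,2,4,5,6,7,8,9} → only 3 remains.
r5c2 = 9: row 5 has {1,3,7,8}; col 2 has {1,3,4,6,7,8}; box has {2,3,5,6,7,8} → only 9 remains.
r5c3 = 4: row 5 has {1,3,7,8,9}; col 3 has {2,3,5,6,7,9}; box has {2,3,5,6,7,8,9} → only 4 remains.
r5c5 = 6: row 5 has {1,3,4,7,8,9}; col 5 has {1,2,3,5}; box has {1,8} → only 6 remains.
r5c9 = 5: row 5 has {1,3,4,6,7,8,9}; col 9 has {2,3,4,7,8,9}; box has {2,7,8,9} → only 5 remains.
r6c9 = 1: row 6 has {2,6,8,9}; col 9 has {2,3,4,5,7,8,9}; box has {2,5,7,8,9} → only 1 remains.
r7c6 = 2: row 7 has {1,3,4,5,6,7,8,9}; col 6 has {1,4,6}; box has {1,3,4,5} → only 2 remains.
r8c1 = 2: row 8 has {1,3,4,5,6,9}; col 1 has {3,5,6,7,8}; box has {1,3,4,5,6,7,8,9} → only 2 remains.
r8c4 = 7: row 8 has {1,2,3,4,5,6,9}; col 4 has {1,3,8}; box has {1,2,3,4,5} → only 7 remains.
r8c6 = 8: row 8 has {1,2,3,4,5,6,7,9}; col 6 has {1,2,4,6}; box has {1,2,3,4,5,7} → only 8 remains.
r9c5 = 9: row 9 has {1,2,3,4,5,7,8}; col 5 has {1,2,3,5,6}; box has {1,2,3,4,5,7,8} → only 9 remains.
r1c2 = 5: row 1 has {2,3,4,6,7}; col 2 has {1,3,4,6,7,8,9}; box has {3,6,7} → only 5 remains.
r1c4 = 9: row 1 has {2,3,4,5,6,7}; col 4 has {1,3,7,8}; box has {1,2,3,6} → only 9 remains.
r2c1 = 4: row 2 has {1,3,6,7,9}; col 1 has {2,3,5,6,7,8}; box has {3,5,6,7} → only 4 remains.
r2c2 = 2: row 2 has {1,3,4,6,7,9}; col 2 has {1,3,4,5,6,7,8,9}; box has {3,4,5,6,7} → only 2 remains.
r2c5 = 8: row 2 has {1,2,3,4,6,7,9}; col 5 has {1,2,3,5,6,9}; box has {1,2,3,6,9} → only 8 remains.
r2c6 = 5: row 2 has {1,2,3,4,6,7,8,9}; col 6 has {1,2,4,6,8}; box has {1,2,3,6,8,9} → only 5 remains.
r3c1 = 9: row 3 has {1,2,3,5,6,8}; col 1 has {2,3,4,5,6,7,8}; box has {2,3,4,5,6,7} → only 9 remains.
r3c4 = 4: row 3 has {1,2,3,5,6,8,9}; col 4 has {1,3,7,8,9}; box has {1,2,3,5,6,8,9} → only 4 remains.
r3c6 = 7: row 3 has {1,2,3,4,5,6,8,9}; col 6 has {1,2,4,5,6,8}; box has {1,2,3,4,5,6,8,9} → only 7 remains.
r4c3 = 1: row 4 has {2,5,7,8}; col 3 has {2,3,4,5,6,7,9}; box has {2,3,4,5,6,7,8,9} → only 1 remains.
r4c5 = 4: row 4 has {1,2,5,7,8}; col 5 has {1,2,3,5,6,8,9}; box has {1,6,8} → only 4 remains.
r4c8 = 3: row 4 has {1,2,4,5,7,8}; col 8 has {1,2,5,6,7,8,9}; box has {1,2,5,7,8,9} → only 3 remains.
r4c9 = 6: row 4 has {1,2,3,4,5,7,8}; col 9 has {1,2,3,4,5,7,8,9}; box has {1,2,3,5,7,8,9} → only 6 remains.
r5c4 = 2: row 5 has {1,3,4,5,6,7,8,9}; col 4 has {1,3,4,7,8,9}; box has {1,4,6,8} → only 2 remains.
r6c4 = 5: row 6 has {1,2,6,8,9}; col 4 has {1,2,3,4,7,8,9}; box has {1,2,4,6,8} → only 5 remains.
r6c5 = 7: row 6 has {1,2,5,6,8,9}; col 5 has {1,2,3,4,5,6,8,9}; box has {1,2,4,5,6,8} → only 7 remains.
r6c6 = 3: row 6 has {1,2,5,6,7,8,9}; col 6 has {1,2,4,5,6,7,8}; box has {1,2,4,5,6,7,8} → only 3 remains.

3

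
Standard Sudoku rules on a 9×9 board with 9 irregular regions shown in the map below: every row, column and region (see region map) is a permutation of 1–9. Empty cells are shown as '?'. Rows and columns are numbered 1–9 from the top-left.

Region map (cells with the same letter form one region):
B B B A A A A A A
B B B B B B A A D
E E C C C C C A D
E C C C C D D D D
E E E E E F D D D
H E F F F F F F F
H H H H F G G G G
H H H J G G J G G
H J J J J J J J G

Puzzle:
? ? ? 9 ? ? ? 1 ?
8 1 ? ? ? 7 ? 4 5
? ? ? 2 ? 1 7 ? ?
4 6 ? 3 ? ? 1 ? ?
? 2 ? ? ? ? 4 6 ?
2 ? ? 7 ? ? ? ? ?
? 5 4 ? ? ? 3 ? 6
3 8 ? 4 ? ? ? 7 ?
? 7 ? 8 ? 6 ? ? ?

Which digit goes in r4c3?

9

r2c4 = 6 (sole candidate).
r2c7 = 2 (sole candidate).
r7c4 = 1 (sole candidate).
r9c1 = 9 (sole candidate).
r9c7 = 5 (sole candidate).
r1c1 = 5 (sole candidate).
r3c1 = 6 (sole candidate).
r5c4 = 5 (sole candidate).
r7c1 = 7 (sole candidate).
r8c3 = 6 (sole candidate).
r8c7 = 9 (sole candidate).
r5c1 = 1 (sole candidate).
r1c3 = 2 (hidden single in row 1).
r1c2 = 4 (hidden single in row 1).
r3c5 = 4 (hidden single in row 3).
r4c9 = 7 (hidden single in row 4).
r1c5 = 7 (hidden single in row 1).
r1c7 = 6 (hidden single in row 1).
r6c7 = 8 (sole candidate).
r5c3 = 7 (hidden single in row 5).
r6c5 = 6 (hidden single in row 6).
r9c9 = 4 (hidden single in row 9).
r6c6 = 4 (hidden single in row 6).
r8c6 = 5 (hidden single in column 6).
r4c5 = 5 (hidden single in column 5).
r3c8 = 5 (hidden single in row 3).
r6c3 = 5 (hidden single in row 6).
r6c9 = 1 (hidden single in row 6).
r8c9 = 2 (sole candidate).
r8c5 = 1 (sole candidate).
r7c5 = 2 (hidden single in row 7).
r9c5 = 3 (sole candidate).
r9c8 = 2 (sole candidate).
r2c5 = 9 (sole candidate).
r5c5 = 8 (sole candidate).
r9c3 = 1 (sole candidate).
r2c3 = 3 (sole candidate).
r4c6 = 2 (hidden single in row 4).
r6c8 = 3 (hidden single in column 8).
r5c6 = 9 (sole candidate).
r5c9 = 3 (sole candidate).
r6c2 = 9 (sole candidate).
r7c6 = 8 (sole candidate).
r7c8 = 9 (sole candidate).
r1c6 = 3 (sole candidate).
r1c9 = 8 (sole candidate).
r3c2 = 3 (sole candidate).
r3c9 = 9 (sole candidate).
r4c8 = 8 (sole candidate).
r3c3 = 8 (sole candidate).
r4c3 = 9: row 4 has {1,2,3,4,5,6,7,8}; col 3 has {1,2,3,4,5,6,7,8}; region has {1,2,3,4,5,6,7,8} → only 9 remains.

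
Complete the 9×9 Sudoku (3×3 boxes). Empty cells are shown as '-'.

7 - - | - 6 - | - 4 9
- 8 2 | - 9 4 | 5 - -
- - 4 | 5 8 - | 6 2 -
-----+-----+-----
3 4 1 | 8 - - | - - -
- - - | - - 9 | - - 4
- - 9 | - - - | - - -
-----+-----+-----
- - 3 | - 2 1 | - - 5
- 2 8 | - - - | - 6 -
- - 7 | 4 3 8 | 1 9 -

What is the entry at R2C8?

3

R1C3 = 5 (sole candidate).
R5C3 = 6 (sole candidate).
R9C9 = 2 (sole candidate).
R1C7 = 8 (hidden single in row 1).
R2C1 = 6 (hidden single in row 2).
R9C1 = 5 (sole candidate).
R9C2 = 6 (sole candidate).
R7C2 = 9 (sole candidate).
R7C1 = 4 (sole candidate).
R7C7 = 7 (sole candidate).
R7C8 = 8 (sole candidate).
R8C1 = 1 (sole candidate).
R8C9 = 3 (sole candidate).
R3C1 = 9 (sole candidate).
R7C4 = 6 (sole candidate).
R8C7 = 4 (sole candidate).
R4C7 = 9 (hidden single in row 4).
R4C6 = 2 (hidden single in row 4).
R1C6 = 3 (sole candidate).
R3C6 = 7 (sole candidate).
R3C9 = 1 (sole candidate).
R8C6 = 5 (sole candidate).
R1C2 = 1 (sole candidate).
R1C4 = 2 (sole candidate).
R2C4 = 1 (sole candidate).
R2C9 = 7 (sole candidate).
R3C2 = 3 (sole candidate).
R4C9 = 6 (sole candidate).
R6C6 = 6 (sole candidate).
R6C9 = 8 (sole candidate).
R8C5 = 7 (sole candidate).
R2C8 = 3: row 2 has {1,2,4,5,6,7,8,9}; col 8 has {2,4,6,8,9}; box has {1,2,4,5,6,7,8,9} → only 3 remains.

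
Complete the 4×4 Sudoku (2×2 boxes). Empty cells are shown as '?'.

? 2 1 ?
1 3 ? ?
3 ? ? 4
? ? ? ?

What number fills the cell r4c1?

2

r1c1 = 4: row 1 has {1,2}; col 1 has {1,3}; box has {1,2,3} → only 4 remains.
r1c4 = 3: row 1 has {1,2,4}; col 4 has {4}; box has {1} → only 3 remains.
r2c4 = 2: row 2 has {1,3}; col 4 has {3,4}; box has {1,3} → only 2 remains.
r3c2 = 1: row 3 has {3,4}; col 2 has {2,3}; box has {3} → only 1 remains.
r3c3 = 2: row 3 has {1,3,4}; col 3 has {1}; box has {4} → only 2 remains.
r4c1 = 2: row 4 has {}; col 1 has {1,3,4}; box has {1,3} → only 2 remains.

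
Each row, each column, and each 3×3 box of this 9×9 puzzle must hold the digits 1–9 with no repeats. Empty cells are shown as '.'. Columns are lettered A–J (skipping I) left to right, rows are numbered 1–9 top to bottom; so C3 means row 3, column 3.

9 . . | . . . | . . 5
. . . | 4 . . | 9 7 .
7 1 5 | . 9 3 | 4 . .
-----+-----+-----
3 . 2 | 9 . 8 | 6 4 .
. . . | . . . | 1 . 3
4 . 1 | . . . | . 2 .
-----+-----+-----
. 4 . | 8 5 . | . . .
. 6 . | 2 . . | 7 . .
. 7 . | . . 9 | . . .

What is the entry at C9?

3

D3 = 6: row 3 has {1,3,4,5,7,9}; col 4 has {2,4,8,9}; box has {3,4,9} → only 6 remains.
H3 = 8: row 3 has {1,3,4,5,6,7,9}; col 8 has {2,4,7}; box has {4,5,7,9} → only 8 remains.
J3 = 2: row 3 has {1,3,4,5,6,7,8,9}; col 9 has {3,5}; box has {4,5,7,8,9} → only 2 remains.
B4 = 5: row 4 has {2,3,4,6,8,9}; col 2 has {1,4,6,7}; box has {1,2,3,4} → only 5 remains.
J4 = 7: row 4 has {2,3,4,5,6,8,9}; col 9 has {2,3,5}; box has {1,2,3,4,6} → only 7 remains.
G1 = 3: row 1 has {5,9}; col 7 has {1,4,6,7,9}; box has {2,4,5,7,8,9} → only 3 remains.
E4 = 1: row 4 has {2,3,4,5,6,7,8,9}; col 5 has {5,9}; box has {8,9} → only 1 remains.
G7 = 2: row 7 has {4,5,8}; col 7 has {1,3,4,6,7,9}; box has {7} → only 2 remains.
A7 = 1: row 7 has {2,4,5,8}; col 1 has {3,4,7,9}; box has {4,6,7} → only 1 remains.
C1 = 4: in row 1, 4 can only go here (every other open cell in that row sees a 4).
H1 = 6: in row 1, 6 can only go here (every other open cell in that row sees a 6).
J2 = 1: row 2 has {4,7,9}; col 9 has {2,3,5,7}; box has {2,3,4,5,6,7,8,9} → only 1 remains.
F2 = 5: in row 2, 5 can only go here (every other open cell in that row sees a 5).
F7 = 7: in row 7, 7 can only go here (every other open cell in that row sees a 7).
F6 = 6: row 6 has {1,2,4}; col 6 has {3,5,7,8,9}; box has {1,8,9} → only 6 remains.
J7 = 6: in row 7, 6 can only go here (every other open cell in that row sees a 6).
A9 = 2: in row 9, 2 can only go here (every other open cell in that row sees a 2).
E9 = 6: in row 9, 6 can only go here (every other open cell in that row sees a 6).
J9 = 4: in row 9, 4 can only go here (every other open cell in that row sees a 4).
A8 = 5: in column 1, 5 can only go here (every other open cell in that column sees a 5).
B2 = 3: in column 2, 3 can only go here (every other open cell in that column sees a 3).
E2 = 2: in row 2, 2 can only go here (every other open cell in that row sees a 2).
F1 = 1: row 1 has {3,4,5,6,9}; col 6 has {3,5,6,7,8,9}; box has {2,3,4,5,6,9} → only 1 remains.
F8 = 4: row 8 has {2,5,6,7}; col 6 has {1,3,5,6,7,8,9}; box has {2,5,6,7,8,9} → only 4 remains.
D1 = 7: row 1 has {1,3,4,5,6,9}; col 4 has {2,4,6,8,9}; box has {1,2,3,4,5,6,9} → only 7 remains.
E1 = 8: row 1 has {1,3,4,5,6,7,9}; col 5 has {1,2,5,6,9}; box has {1,2,3,4,5,6,7,9} → only 8 remains.
D5 = 5: row 5 has {1,3}; col 4 has {2,4,6,7,8,9}; box has {1,6,8,9} → only 5 remains.
F5 = 2: row 5 has {1,3,5}; col 6 has {1,3,4,5,6,7,8,9}; box has {1,5,6,8,9} → only 2 remains.
H5 = 9: row 5 has {1,2,3,5}; col 8 has {2,4,6,7,8}; box has {1,2,3,4,6,7} → only 9 remains.
D6 = 3: row 6 has {1,2,4,6}; col 4 has {2,4,5,6,7,8,9}; box has {1,2,5,6,8,9} → only 3 remains.
E6 = 7: row 6 has {1,2,3,4,6}; col 5 has {1,2,5,6,8,9}; box has {1,2,3,5,6,8,9} → only 7 remains.
J6 = 8: row 6 has {1,2,3,4,6,7}; col 9 has {1,2,3,4,5,6,7}; box has {1,2,3,4,6,7,9} → only 8 remains.
H7 = 3: row 7 has {1,2,4,5,6,7,8}; col 8 has {2,4,6,7,8,9}; box has {2,4,6,7} → only 3 remains.
E8 = 3: row 8 has {2,4,5,6,7}; col 5 has {1,2,5,6,7,8,9}; box has {2,4,5,6,7,8,9} → only 3 remains.
H8 = 1: row 8 has {2,3,4,5,6,7}; col 8 has {2,3,4,6,7,8,9}; box has {2,3,4,6,7} → only 1 remains.
J8 = 9: row 8 has {1,2,3,4,5,6,7}; col 9 has {1,2,3,4,5,6,7,8}; box has {1,2,3,4,6,7} → only 9 remains.
D9 = 1: row 9 has {2,4,6,7,9}; col 4 has {2,3,4,5,6,7,8,9}; box has {2,3,4,5,6,7,8,9} → only 1 remains.
H9 = 5: row 9 has {1,2,4,6,7,9}; col 8 has {1,2,3,4,6,7,8,9}; box has {1,2,3,4,6,7,9} → only 5 remains.
B1 = 2: row 1 has {1,3,4,5,6,7,8,9}; col 2 has {1,3,4,5,6,7}; box has {1,3,4,5,7,9} → only 2 remains.
B5 = 8: row 5 has {1,2,3,5,9}; col 2 has {1,2,3,4,5,6,7}; box has {1,2,3,4,5} → only 8 remains.
E5 = 4: row 5 has {1,2,3,5,8,9}; col 5 has {1,2,3,5,6,7,8,9}; box has {1,2,3,5,6,7,8,9} → only 4 remains.
B6 = 9: row 6 has {1,2,3,4,6,7,8}; col 2 has {1,2,3,4,5,6,7,8}; box has {1,2,3,4,5,8} → only 9 remains.
G6 = 5: row 6 has {1,2,3,4,6,7,8,9}; col 7 has {1,2,3,4,6,7,9}; box has {1,2,3,4,6,7,8,9} → only 5 remains.
C7 = 9: row 7 has {1,2,3,4,5,6,7,8}; col 3 has {1,2,4,5}; box has {1,2,4,5,6,7} → only 9 remains.
C8 = 8: row 8 has {1,2,3,4,5,6,7,9}; col 3 has {1,2,4,5,9}; box has {1,2,4,5,6,7,9} → only 8 remains.
C9 = 3: row 9 has {1,2,4,5,6,7,9}; col 3 has {1,2,4,5,8,9}; box has {1,2,4,5,6,7,8,9} → only 3 remains.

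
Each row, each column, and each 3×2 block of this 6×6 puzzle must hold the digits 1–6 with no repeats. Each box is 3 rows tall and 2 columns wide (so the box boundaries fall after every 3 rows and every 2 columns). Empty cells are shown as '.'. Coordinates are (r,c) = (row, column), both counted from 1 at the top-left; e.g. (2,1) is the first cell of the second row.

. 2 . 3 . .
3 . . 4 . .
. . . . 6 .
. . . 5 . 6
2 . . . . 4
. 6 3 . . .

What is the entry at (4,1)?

1

(2,3) = 6 (hidden single in row 2).
(5,3) = 1 (sole candidate).
(5,4) = 6 (sole candidate).
(6,4) = 2 (sole candidate).
(1,3) = 5 (sole candidate).
(1,6) = 1 (sole candidate).
(3,3) = 2 (sole candidate).
(3,4) = 1 (sole candidate).
(4,3) = 4 (sole candidate).
(6,6) = 5 (sole candidate).
(1,5) = 4 (sole candidate).
(2,6) = 2 (sole candidate).
(3,6) = 3 (sole candidate).
(4,1) = 1: row 4 has {4,5,6}; col 1 has {2,3}; box has {2,6} → only 1 remains.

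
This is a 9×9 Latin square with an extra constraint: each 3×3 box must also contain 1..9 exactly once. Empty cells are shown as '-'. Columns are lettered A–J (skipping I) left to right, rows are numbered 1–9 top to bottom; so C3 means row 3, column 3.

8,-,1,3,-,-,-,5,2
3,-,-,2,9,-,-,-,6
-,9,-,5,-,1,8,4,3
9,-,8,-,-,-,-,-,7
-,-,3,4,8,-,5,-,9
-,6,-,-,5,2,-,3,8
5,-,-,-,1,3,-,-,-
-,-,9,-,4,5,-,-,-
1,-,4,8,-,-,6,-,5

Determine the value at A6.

F4 = 6: row 4 has {7,8,9}; col 6 has {1,2,3,5}; box has {2,4,5,8} → only 6 remains.
F5 = 7: row 5 has {3,4,5,8,9}; col 6 has {1,2,3,5,6}; box has {2,4,5,6,8} → only 7 remains.
C6 = 7: row 6 has {2,3,5,6,8}; col 3 has {1,3,4,8,9}; box has {3,6,8,9} → only 7 remains.
J7 = 4: row 7 has {1,3,5}; col 9 has {2,3,5,6,7,8,9}; box has {5,6} → only 4 remains.
J8 = 1: row 8 has {4,5,9}; col 9 has {2,3,4,5,6,7,8,9}; box has {4,5,6} → only 1 remains.
F9 = 9: row 9 has {1,4,5,6,8}; col 6 has {1,2,3,5,6,7}; box has {1,3,4,5,8} → only 9 remains.
F1 = 4: row 1 has {1,2,3,5,8}; col 6 has {1,2,3,5,6,7,9}; box has {1,2,3,5,9} → only 4 remains.
C2 = 5: row 2 has {2,3,6,9}; col 3 has {1,3,4,7,8,9}; box has {1,3,8,9} → only 5 remains.
F2 = 8: row 2 has {2,3,5,6,9}; col 6 has {1,2,3,4,5,6,7,9}; box has {1,2,3,4,5,9} → only 8 remains.
D4 = 1: row 4 has {6,7,8,9}; col 4 has {2,3,4,5,8}; box has {2,4,5,6,7,8} → only 1 remains.
E4 = 3: row 4 has {1,6,7,8,9}; col 5 has {1,4,5,8,9}; box has {1,2,4,5,6,7,8} → only 3 remains.
H4 = 2: row 4 has {1,3,6,7,8,9}; col 8 has {3,4,5}; box has {3,5,7,8,9} → only 2 remains.
A5 = 2: row 5 has {3,4,5,7,8,9}; col 1 has {1,3,5,8,9}; box has {3,6,7,8,9} → only 2 remains.
B5 = 1: row 5 has {2,3,4,5,7,8,9}; col 2 has {6,9}; box has {2,3,6,7,8,9} → only 1 remains.
H5 = 6: row 5 has {1,2,3,4,5,7,8,9}; col 8 has {2,3,4,5}; box has {2,3,5,7,8,9} → only 6 remains.
A6 = 4: row 6 has {2,3,5,6,7,8}; col 1 has {1,2,3,5,8,9}; box has {1,2,3,6,7,8,9} → only 4 remains.

4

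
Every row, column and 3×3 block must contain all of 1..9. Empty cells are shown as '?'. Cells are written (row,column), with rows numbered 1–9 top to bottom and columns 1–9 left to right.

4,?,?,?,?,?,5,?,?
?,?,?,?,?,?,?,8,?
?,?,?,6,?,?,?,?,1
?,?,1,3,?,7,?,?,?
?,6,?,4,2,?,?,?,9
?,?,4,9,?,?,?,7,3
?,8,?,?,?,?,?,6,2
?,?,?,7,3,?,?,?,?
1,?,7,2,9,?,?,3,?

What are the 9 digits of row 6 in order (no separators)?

824965173

(5,1) = 7 (hidden single in row 5).
(5,3) = 3 (hidden single in row 5).
(7,1) = 3 (hidden single in row 7).
(7,7) = 7 (hidden single in row 7).
(7,3) = 9 (hidden single in row 7).
(9,6) = 6 (hidden single in row 9).
(1,4) = 8 (hidden single in column 4).
(3,3) = 8 (hidden single in column 3).
(8,6) = 8 (hidden single in box 8).
(5,7) = 8 (hidden single in row 5).
(9,7) = 4 (sole candidate).
(8,9) = 5 (sole candidate).
(9,2) = 5 (sole candidate).
(9,9) = 8 (sole candidate).
(6,2) = 2: row 6 has {3,4,7,9}; col 2 has {5,6,8}; box has {1,3,4,6,7} → only 2 remains.
(8,2) = 4 (sole candidate).
(4,2) = 9 (sole candidate).
(2,3) = 5 (hidden single in column 3).
(2,4) = 1 (sole candidate).
(7,4) = 5 (sole candidate).
(1,5) = 7 (sole candidate).
(1,9) = 6 (sole candidate).
(2,5) = 4 (sole candidate).
(2,9) = 7 (sole candidate).
(3,5) = 5 (sole candidate).
(4,9) = 4 (sole candidate).
(7,5) = 1 (sole candidate).
(7,6) = 4 (sole candidate).
(1,3) = 2 (sole candidate).
(1,8) = 9 (sole candidate).
(2,2) = 3 (sole candidate).
(2,7) = 2 (sole candidate).
(3,1) = 9 (sole candidate).
(3,2) = 7 (sole candidate).
(3,7) = 3 (sole candidate).
(3,8) = 4 (sole candidate).
(4,7) = 6 (sole candidate).
(6,7) = 1: row 6 has {2,3,4,7,9}; col 7 has {2,3,4,5,6,7,8}; box has {3,4,6,7,8,9} → only 1 remains.
(8,3) = 6 (sole candidate).
(8,7) = 9 (sole candidate).
(8,8) = 1 (sole candidate).
(1,2) = 1 (sole candidate).
(1,6) = 3 (sole candidate).
(2,1) = 6 (sole candidate).
(2,6) = 9 (sole candidate).
(3,6) = 2 (sole candidate).
(4,5) = 8 (sole candidate).
(5,8) = 5 (sole candidate).
(6,5) = 6: row 6 has {1,2,3,4,7,9}; col 5 has {1,2,3,4,5,7,8,9}; box has {2,3,4,7,8,9} → only 6 remains.
(6,6) = 5: row 6 has {1,2,3,4,6,7,9}; col 6 has {2,3,4,6,7,8,9}; box has {2,3,4,6,7,8,9} → only 5 remains.
(8,1) = 2 (sole candidate).
(4,1) = 5 (sole candidate).
(4,8) = 2 (sole candidate).
(5,6) = 1 (sole candidate).
(6,1) = 8: row 6 has {1,2,3,4,5,6,7,9}; col 1 has {1,2,3,4,5,6,7,9}; box has {1,2,3,4,5,6,7,9} → only 8 remains.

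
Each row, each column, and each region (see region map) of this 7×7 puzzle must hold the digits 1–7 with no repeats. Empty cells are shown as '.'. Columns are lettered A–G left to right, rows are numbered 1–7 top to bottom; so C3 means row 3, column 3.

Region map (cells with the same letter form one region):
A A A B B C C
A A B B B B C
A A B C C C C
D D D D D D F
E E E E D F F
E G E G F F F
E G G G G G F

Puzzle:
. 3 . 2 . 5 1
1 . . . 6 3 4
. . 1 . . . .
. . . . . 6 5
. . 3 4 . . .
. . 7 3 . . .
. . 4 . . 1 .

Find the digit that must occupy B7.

7

C1 = 6: row 1 has {1,2,3,5}; col 3 has {1,3,4,7}; region has {1,3} → only 6 remains.
C2 = 5: row 2 has {1,3,4,6}; col 3 has {1,3,4,6,7}; region has {1,2,3,6} → only 5 remains.
D2 = 7: row 2 has {1,3,4,5,6}; col 4 has {2,3,4}; region has {1,2,3,5,6} → only 7 remains.
D3 = 6: row 3 has {1}; col 4 has {2,3,4,7}; region has {1,4,5} → only 6 remains.
C4 = 2: row 4 has {5,6}; col 3 has {1,3,4,5,6,7}; region has {6} → only 2 remains.
D4 = 1: row 4 has {2,5,6}; col 4 has {2,3,4,6,7}; region has {2,6} → only 1 remains.
D7 = 5: row 7 has {1,4}; col 4 has {1,2,3,4,6,7}; region has {1,3,4} → only 5 remains.
E1 = 4: row 1 has {1,2,3,5,6}; col 5 has {6}; region has {1,2,3,5,6,7} → only 4 remains.
B2 = 2: row 2 has {1,3,4,5,6,7}; col 2 has {3}; region has {1,3,6} → only 2 remains.
B6 = 6: row 6 has {3,7}; col 2 has {2,3}; region has {1,3,4,5} → only 6 remains.
G6 = 2: row 6 has {3,6,7}; col 7 has {1,4,5}; region has {5} → only 2 remains.
B7 = 7: row 7 has {1,4,5}; col 2 has {2,3,6}; region has {1,3,4,5,6} → only 7 remains.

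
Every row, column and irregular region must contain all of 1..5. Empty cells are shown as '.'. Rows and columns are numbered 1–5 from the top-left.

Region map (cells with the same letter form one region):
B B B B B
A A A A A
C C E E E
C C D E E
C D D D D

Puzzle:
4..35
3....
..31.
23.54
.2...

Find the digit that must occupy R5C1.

R1C2 = 1: row 1 has {3,4,5}; col 2 has {2,3}; region has {3,4,5} → only 1 remains.
R1C3 = 2: row 1 has {1,3,4,5}; col 3 has {3}; region has {1,3,4,5} → only 2 remains.
R3C1 = 5: row 3 has {1,3}; col 1 has {2,3,4}; region has {2,3} → only 5 remains.
R3C2 = 4: row 3 has {1,3,5}; col 2 has {1,2,3}; region has {2,3,5} → only 4 remains.
R3C5 = 2: row 3 has {1,3,4,5}; col 5 has {4,5}; region has {1,3,4,5} → only 2 remains.
R4C3 = 1: row 4 has {2,3,4,5}; col 3 has {2,3}; region has {2} → only 1 remains.
R5C1 = 1: row 5 has {2}; col 1 has {2,3,4,5}; region has {2,3,4,5} → only 1 remains.

1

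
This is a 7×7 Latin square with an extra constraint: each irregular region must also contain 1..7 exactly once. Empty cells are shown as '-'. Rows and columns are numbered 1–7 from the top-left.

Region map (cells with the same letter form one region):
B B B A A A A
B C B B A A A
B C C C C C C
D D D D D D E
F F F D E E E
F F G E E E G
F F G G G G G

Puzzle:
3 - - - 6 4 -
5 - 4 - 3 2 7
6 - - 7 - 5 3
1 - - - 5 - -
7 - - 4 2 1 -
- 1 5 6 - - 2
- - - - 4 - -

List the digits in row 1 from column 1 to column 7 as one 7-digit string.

row 2, column 2 = 6 (sole candidate).
row 2, column 4 = 1 (sole candidate).
row 3, column 5 = 1 (sole candidate).
row 4, column 7 = 4 (sole candidate).
row 5, column 7 = 5 (sole candidate).
row 6, column 1 = 4 (sole candidate).
row 6, column 5 = 7 (sole candidate).
row 6, column 6 = 3 (sole candidate).
row 7, column 1 = 2 (sole candidate).
row 7, column 4 = 3 (sole candidate).
row 1, column 4 = 5: row 1 has {3,4,6}; col 4 has {1,3,4,6,7}; region has {2,3,4,6,7} → only 5 remains.
row 1, column 7 = 1: row 1 has {3,4,5,6}; col 7 has {2,3,4,5,7}; region has {2,3,4,5,6,7} → only 1 remains.
row 3, column 3 = 2 (sole candidate).
row 4, column 4 = 2 (sole candidate).
row 5, column 2 = 3 (sole candidate).
row 5, column 3 = 6 (sole candidate).
row 7, column 2 = 5 (sole candidate).
row 7, column 7 = 6 (sole candidate).
row 1, column 3 = 7: row 1 has {1,3,4,5,6}; col 3 has {2,4,5,6}; region has {1,3,4,5,6} → only 7 remains.
row 3, column 2 = 4 (sole candidate).
row 4, column 2 = 7 (sole candidate).
row 4, column 3 = 3 (sole candidate).
row 4, column 6 = 6 (sole candidate).
row 7, column 3 = 1 (sole candidate).
row 7, column 6 = 7 (sole candidate).
row 1, column 2 = 2: row 1 has {1,3,4,5,6,7}; col 2 has {1,3,4,5,6,7}; region has {1,3,4,5,6,7} → only 2 remains.

3275641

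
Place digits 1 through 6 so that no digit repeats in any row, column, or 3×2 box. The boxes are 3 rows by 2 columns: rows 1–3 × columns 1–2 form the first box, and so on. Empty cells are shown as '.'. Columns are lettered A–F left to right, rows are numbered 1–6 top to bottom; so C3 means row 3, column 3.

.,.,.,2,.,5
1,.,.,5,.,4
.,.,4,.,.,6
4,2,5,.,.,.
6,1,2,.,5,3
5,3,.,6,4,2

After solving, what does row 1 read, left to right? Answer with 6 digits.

A1 = 3: row 1 has {2,5}; col 1 has {1,4,5,6}; box has {1} → only 3 remains.
E1 = 1: row 1 has {2,3,5}; col 5 has {4,5}; box has {4,5,6} → only 1 remains.
B2 = 6 (sole candidate).
C2 = 3 (sole candidate).
E2 = 2 (sole candidate).
A3 = 2 (sole candidate).
B3 = 5 (sole candidate).
D3 = 1 (sole candidate).
E3 = 3 (sole candidate).
D4 = 3 (sole candidate).
E4 = 6 (sole candidate).
F4 = 1 (sole candidate).
D5 = 4 (sole candidate).
C6 = 1 (sole candidate).
B1 = 4: row 1 has {1,2,3,5}; col 2 has {1,2,3,5,6}; box has {1,2,3,5,6} → only 4 remains.
C1 = 6: row 1 has {1,2,3,4,5}; col 3 has {1,2,3,4,5}; box has {1,2,3,4,5} → only 6 remains.

346215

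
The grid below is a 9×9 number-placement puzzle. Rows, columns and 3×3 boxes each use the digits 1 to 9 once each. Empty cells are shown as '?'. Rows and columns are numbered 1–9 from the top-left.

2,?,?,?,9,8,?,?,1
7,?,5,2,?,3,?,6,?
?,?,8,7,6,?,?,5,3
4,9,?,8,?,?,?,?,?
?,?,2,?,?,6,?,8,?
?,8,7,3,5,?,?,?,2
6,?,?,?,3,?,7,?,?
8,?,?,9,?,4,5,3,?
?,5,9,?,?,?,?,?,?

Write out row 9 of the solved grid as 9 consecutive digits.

row 1, column 7 = 4: row 1 has {1,2,8,9}; col 7 has {5,7}; box has {1,3,5,6} → only 4 remains.
row 1, column 8 = 7: row 1 has {1,2,4,8,9}; col 8 has {3,5,6,8}; box has {1,3,4,5,6} → only 7 remains.
row 3, column 6 = 1: row 3 has {3,5,6,7,8}; col 6 has {3,4,6,8}; box has {2,3,6,7,8,9} → only 1 remains.
row 4, column 8 = 1: row 4 has {4,8,9}; col 8 has {3,5,6,7,8}; box has {2,8} → only 1 remains.
row 6, column 1 = 1: row 6 has {2,3,5,7,8}; col 1 has {2,4,6,7,8}; box has {2,4,7,8,9} → only 1 remains.
row 6, column 6 = 9: row 6 has {1,2,3,5,7,8}; col 6 has {1,3,4,6,8}; box has {3,5,6,8} → only 9 remains.
row 6, column 7 = 6: row 6 has {1,2,3,5,7,8,9}; col 7 has {4,5,7}; box has {1,2,8} → only 6 remains.
row 6, column 8 = 4: row 6 has {1,2,3,5,6,7,8,9}; col 8 has {1,3,5,6,7,8}; box has {1,2,6,8} → only 4 remains.
row 8, column 3 = 1: row 8 has {3,4,5,8,9}; col 3 has {2,5,7,8,9}; box has {5,6,8,9} → only 1 remains.
row 8, column 9 = 6: row 8 has {1,3,4,5,8,9}; col 9 has {1,2,3}; box has {3,5,7} → only 6 remains.
row 9, column 1 = 3: row 9 has {5,9}; col 1 has {1,2,4,6,7,8}; box has {1,5,6,8,9} → only 3 remains.
row 9, column 8 = 2: row 9 has {3,5,9}; col 8 has {1,3,4,5,6,7,8}; box has {3,5,6,7} → only 2 remains.
row 1, column 4 = 5: row 1 has {1,2,4,7,8,9}; col 4 has {2,3,7,8,9}; box has {1,2,3,6,7,8,9} → only 5 remains.
row 2, column 5 = 4: row 2 has {2,3,5,6,7}; col 5 has {3,5,6,9}; box has {1,2,3,5,6,7,8,9} → only 4 remains.
row 3, column 1 = 9: row 3 has {1,3,5,6,7,8}; col 1 has {1,2,3,4,6,7,8}; box has {2,5,7,8} → only 9 remains.
row 3, column 2 = 4: row 3 has {1,3,5,6,7,8,9}; col 2 has {5,8,9}; box has {2,5,7,8,9} → only 4 remains.
row 3, column 7 = 2: row 3 has {1,3,4,5,6,7,8,9}; col 7 has {4,5,6,7}; box has {1,3,4,5,6,7} → only 2 remains.
row 4, column 7 = 3: row 4 has {1,4,8,9}; col 7 has {2,4,5,6,7}; box has {1,2,4,6,8} → only 3 remains.
row 5, column 1 = 5: row 5 has {2,6,8}; col 1 has {1,2,3,4,6,7,8,9}; box has {1,2,4,7,8,9} → only 5 remains.
row 5, column 2 = 3: row 5 has {2,5,6,8}; col 2 has {4,5,8,9}; box has {1,2,4,5,7,8,9} → only 3 remains.
row 5, column 7 = 9: row 5 has {2,3,5,6,8}; col 7 has {2,3,4,5,6,7}; box has {1,2,3,4,6,8} → only 9 remains.
row 5, column 9 = 7: row 5 has {2,3,5,6,8,9}; col 9 has {1,2,3,6}; box has {1,2,3,4,6,8,9} → only 7 remains.
row 7, column 2 = 2: row 7 has {3,6,7}; col 2 has {3,4,5,8,9}; box has {1,3,5,6,8,9} → only 2 remains.
row 7, column 3 = 4: row 7 has {2,3,6,7}; col 3 has {1,2,5,7,8,9}; box has {1,2,3,5,6,8,9} → only 4 remains.
row 7, column 4 = 1: row 7 has {2,3,4,6,7}; col 4 has {2,3,5,7,8,9}; box has {3,4,9} → only 1 remains.
row 7, column 6 = 5: row 7 has {1,2,3,4,6,7}; col 6 has {1,3,4,6,8,9}; box has {1,3,4,9} → only 5 remains.
row 7, column 8 = 9: row 7 has {1,2,3,4,5,6,7}; col 8 has {1,2,3,4,5,6,7,8}; box has {2,3,5,6,7} → only 9 remains.
row 7, column 9 = 8: row 7 has {1,2,3,4,5,6,7,9}; col 9 has {1,2,3,6,7}; box has {2,3,5,6,7,9} → only 8 remains.
row 8, column 2 = 7: row 8 has {1,3,4,5,6,8,9}; col 2 has {2,3,4,5,8,9}; box has {1,2,3,4,5,6,8,9} → only 7 remains.
row 8, column 5 = 2: row 8 has {1,3,4,5,6,7,8,9}; col 5 has {3,4,5,6,9}; box has {1,3,4,5,9} → only 2 remains.
row 9, column 4 = 6: row 9 has {2,3,5,9}; col 4 has {1,2,3,5,7,8,9}; box has {1,2,3,4,5,9} → only 6 remains.
row 9, column 6 = 7: row 9 has {2,3,5,6,9}; col 6 has {1,3,4,5,6,8,9}; box has {1,2,3,4,5,6,9} → only 7 remains.
row 9, column 7 = 1: row 9 has {2,3,5,6,7,9}; col 7 has {2,3,4,5,6,7,9}; box has {2,3,5,6,7,8,9} → only 1 remains.
row 9, column 9 = 4: row 9 has {1,2,3,5,6,7,9}; col 9 has {1,2,3,6,7,8}; box has {1,2,3,5,6,7,8,9} → only 4 remains.
row 1, column 2 = 6: row 1 has {1,2,4,5,7,8,9}; col 2 has {2,3,4,5,7,8,9}; box has {2,4,5,7,8,9} → only 6 remains.
row 1, column 3 = 3: row 1 has {1,2,4,5,6,7,8,9}; col 3 has {1,2,4,5,7,8,9}; box has {2,4,5,6,7,8,9} → only 3 remains.
row 2, column 2 = 1: row 2 has {2,3,4,5,6,7}; col 2 has {2,3,4,5,6,7,8,9}; box has {2,3,4,5,6,7,8,9} → only 1 remains.
row 2, column 7 = 8: row 2 has {1,2,3,4,5,6,7}; col 7 has {1,2,3,4,5,6,7,9}; box has {1,2,3,4,5,6,7} → only 8 remains.
row 2, column 9 = 9: row 2 has {1,2,3,4,5,6,7,8}; col 9 has {1,2,3,4,6,7,8}; box has {1,2,3,4,5,6,7,8} → only 9 remains.
row 4, column 3 = 6: row 4 has {1,3,4,8,9}; col 3 has {1,2,3,4,5,7,8,9}; box has {1,2,3,4,5,7,8,9} → only 6 remains.
row 4, column 5 = 7: row 4 has {1,3,4,6,8,9}; col 5 has {2,3,4,5,6,9}; box has {3,5,6,8,9} → only 7 remains.
row 4, column 6 = 2: row 4 has {1,3,4,6,7,8,9}; col 6 has {1,3,4,5,6,7,8,9}; box has {3,5,6,7,8,9} → only 2 remains.
row 4, column 9 = 5: row 4 has {1,2,3,4,6,7,8,9}; col 9 has {1,2,3,4,6,7,8,9}; box has {1,2,3,4,6,7,8,9} → only 5 remains.
row 5, column 4 = 4: row 5 has {2,3,5,6,7,8,9}; col 4 has {1,2,3,5,6,7,8,9}; box has {2,3,5,6,7,8,9} → only 4 remains.
row 5, column 5 = 1: row 5 has {2,3,4,5,6,7,8,9}; col 5 has {2,3,4,5,6,7,9}; box has {2,3,4,5,6,7,8,9} → only 1 remains.
row 9, column 5 = 8: row 9 has {1,2,3,4,5,6,7,9}; col 5 has {1,2,3,4,5,6,7,9}; box has {1,2,3,4,5,6,7,9} → only 8 remains.

359687124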